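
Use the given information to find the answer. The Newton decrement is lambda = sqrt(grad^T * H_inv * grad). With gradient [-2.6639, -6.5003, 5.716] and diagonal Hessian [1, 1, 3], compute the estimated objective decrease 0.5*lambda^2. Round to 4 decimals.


Step 1: H is diagonal, so H^(-1) * g = [-2.6639, -6.5003, 1.9053].
Step 2: g^T H^(-1) g = sum_i g_i^2 / H_ii
  = (-2.6639)^2/1 + (-6.5003)^2/1 + (5.716)^2/3
  = 7.0964 + 42.2539 + 10.8909 = 60.2411
Step 3: Objective decrease = 0.5 * g^T H^(-1) g = 30.1206


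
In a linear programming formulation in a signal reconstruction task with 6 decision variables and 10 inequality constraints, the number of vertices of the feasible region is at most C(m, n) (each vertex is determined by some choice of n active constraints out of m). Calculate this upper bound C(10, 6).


Each vertex corresponds to some choice of n active constraints out of m, so the number of vertices is at most C(m, n) = m! / (n!(m-n)!).
m = 10, n = 6
Numerator: 10 * 9 * 8 * 7 * 6 * 5
Denominator: 6! = 720
C(10, 6) = 210


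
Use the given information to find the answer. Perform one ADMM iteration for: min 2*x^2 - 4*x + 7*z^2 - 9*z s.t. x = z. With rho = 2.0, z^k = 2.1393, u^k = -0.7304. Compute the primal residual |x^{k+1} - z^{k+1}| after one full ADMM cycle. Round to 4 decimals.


ADMM iteration with rho = 2.0, z^k = 2.1393, u^k = -0.7304
Step 1: x-update.
Minimize 2*x^2 - 4*x + (2.0/2)*(x - 2.1393 - 0.7304)^2
FOC: (2*2 + 2.0)*x = 4 + 2.0*(2.1393 + 0.7304)
x^{k+1} = 1.6232
Step 2: z-update.
Minimize 7*z^2 - 9*z + (2.0/2)*(1.6232 - z - 0.7304)^2
FOC: (2*7 + 2.0)*z = 9 + 2.0*(1.6232 - 0.7304)
z^{k+1} = 0.6741
Step 3: u-update.
u^{k+1} = -0.7304 + 1.6232 - 0.6741 = 0.2187
Step 4: Primal residual = |1.6232 - 0.6741| = 0.9491


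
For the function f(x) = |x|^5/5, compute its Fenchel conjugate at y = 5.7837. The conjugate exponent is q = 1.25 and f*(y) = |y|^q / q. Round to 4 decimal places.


The conjugate exponent q satisfies 1/p + 1/q = 1.
p = 5, so q = 5/(5 - 1) = 1.25
|y|^q = 5.7837^1.25 = 8.9693
f*(5.7837) = 8.9693 / 1.25 = 7.1754


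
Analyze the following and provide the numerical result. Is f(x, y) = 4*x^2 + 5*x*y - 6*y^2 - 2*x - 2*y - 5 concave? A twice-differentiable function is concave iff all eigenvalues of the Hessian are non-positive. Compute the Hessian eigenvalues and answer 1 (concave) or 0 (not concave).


The Hessian of f(x,y) = 4*x^2 + 5*x*y - 6*y^2 - 2*x - 2*y - 5 is:
H = [[8, 5], [5, -12]]
Trace = 8 - 12 = -4
Determinant = 8*-12 - (5)^2 = -121
Discriminant = (-4)^2 - 4*-121 = 500.0
Eigenvalues: lambda_1 = -13.1803, lambda_2 = 9.1803
The function is not concave.

0


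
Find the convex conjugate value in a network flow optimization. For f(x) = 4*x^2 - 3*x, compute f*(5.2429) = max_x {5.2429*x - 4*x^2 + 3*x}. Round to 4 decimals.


f*(y) = sup_x {y*x - a*x^2 - b*x} = sup_x {(y-b)*x - a*x^2}
FOC: (y - b) - 2a*x = 0 => x* = (y - b)/(2a)
x* = (5.2429 + 3)/(2*4) = 1.0304
f*(5.2429) = (y-b)^2/(4a) = (5.2429 + 3)^2/(4*4)
= 67.9454/16 = 4.2466


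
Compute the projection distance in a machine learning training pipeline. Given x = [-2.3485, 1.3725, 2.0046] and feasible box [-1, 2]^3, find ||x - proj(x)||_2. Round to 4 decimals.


Project each component onto [-1, 2].
clip(-2.3485) = -1.0, clip(1.3725) = 1.3725, clip(2.0046) = 2.0
Projection = [-1.0, 1.3725, 2.0]
Squared diffs: [1.8185, 0.0, 0.0]
Distance = sqrt(1.8185) = 1.3485


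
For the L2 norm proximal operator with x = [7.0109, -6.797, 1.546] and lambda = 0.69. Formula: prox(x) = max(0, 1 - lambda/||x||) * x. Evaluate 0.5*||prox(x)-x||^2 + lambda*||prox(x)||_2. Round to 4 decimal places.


Step 1: Compute ||x||.
||x|| = 9.8865
Step 2: Compute scaling factor.
scale = max(0, 1 - 0.69/9.8865) = 0.9302
Step 3: prox(x) = [6.5216, -6.3226, 1.4381]
||prox(x)|| = 9.1965
Step 4: Proximal objective.
0.5*||prox-x||^2 = 0.2381
lambda*||prox|| = 6.3456
Total = 6.5836


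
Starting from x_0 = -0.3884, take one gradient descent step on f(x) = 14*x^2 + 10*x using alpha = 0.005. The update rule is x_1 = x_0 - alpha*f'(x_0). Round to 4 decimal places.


We compute the gradient at x_0 and apply the update.
f'(x) = 28*x + 10
f'(-0.3884) = 28*-0.3884 + 10 = -0.8752
x_1 = -0.3884 - 0.005*-0.8752 = -0.384


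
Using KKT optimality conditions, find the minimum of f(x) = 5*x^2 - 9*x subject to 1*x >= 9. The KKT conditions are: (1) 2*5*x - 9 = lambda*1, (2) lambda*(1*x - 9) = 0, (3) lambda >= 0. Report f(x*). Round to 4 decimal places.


Step 1: Try lambda = 0 (constraint inactive).
x_unc = 9/(2*5) = 0.9
Check: 1*0.9 = 0.9 < 9 -- violated!
Step 2: Constraint must be active: 1*x = 9
x* = 9/1 = 9.0
lambda = (2*5*9.0 - 9)/1 = 81.0
Step 3: Compute optimal value.
f(x*) = 5*9.0^2 - 9*9.0 = 324.0


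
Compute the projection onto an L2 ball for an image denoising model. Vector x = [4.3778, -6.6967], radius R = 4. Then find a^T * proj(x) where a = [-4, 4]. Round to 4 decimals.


Step 1: Compute ||x|| (intermediates to 6 decimals).
||x|| = sqrt(4.3778^2 + (-6.6967)^2) = 8.000683
Step 2: Project.
Since ||x|| > R, scale = R/||x|| = 4/8.000683 = 0.499957, proj(x) = scale * x
proj(x) = [2.188712, -3.348062]
Step 3: Dot product.
a^T * proj(x) = -4*2.188712 + 4*(-3.348062) = -22.1471


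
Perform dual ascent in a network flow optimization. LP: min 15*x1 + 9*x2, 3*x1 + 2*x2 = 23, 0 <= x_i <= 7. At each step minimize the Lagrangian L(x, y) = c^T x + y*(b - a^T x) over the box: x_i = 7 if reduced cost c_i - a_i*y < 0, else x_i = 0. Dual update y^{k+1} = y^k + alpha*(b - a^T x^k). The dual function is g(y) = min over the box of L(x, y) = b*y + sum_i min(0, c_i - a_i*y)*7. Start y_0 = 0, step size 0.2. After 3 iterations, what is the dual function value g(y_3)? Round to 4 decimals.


Dual ascent for LP: min 15*x1 + 9*x2, 3*x1 + 2*x2 = 23, 0 <= x_i <= 7
Step 1: y^k = 0.0, reduced costs: (15.0, 9.0)
  x^k = (0.0, 0.0), subgradient = b - a^T x = 23.0
  y^{k+1} = 0.0 + 0.2*23.0 = 4.6
Step 2: y^k = 4.6, reduced costs: (1.2, -0.2)
  x^k = (0.0, 7.0), subgradient = b - a^T x = 9.0
  y^{k+1} = 4.6 + 0.2*9.0 = 6.4
Step 3: y^k = 6.4, reduced costs: (-4.2, -3.8)
  x^k = (7.0, 7.0), subgradient = b - a^T x = -12.0
  y^{k+1} = 6.4 + 0.2*-12.0 = 4.0
Dual objective at y_3 = 4.0: reduced costs (3.0, 1.0), box minimizer x = (0.0, 0.0)
g(y_3) = b*y + (c1 - a1*y)*x1 + (c2 - a2*y)*x2 = 23*4.0 + 3.0*0.0 + 1.0*0.0 = 92.0 + 0.0 + 0.0 = 92.0


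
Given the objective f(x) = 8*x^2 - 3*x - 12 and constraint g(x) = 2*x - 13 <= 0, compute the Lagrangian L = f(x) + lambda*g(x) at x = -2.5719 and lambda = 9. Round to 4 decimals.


Step 1: Evaluate f(x).
f(-2.5719) = 8*(-2.5719)^2 - 3*(-2.5719) - 12 = 48.6331
Step 2: Evaluate g(x).
g(-2.5719) = 2*-2.5719 - 13 = -18.1438
Step 3: Compute Lagrangian.
L = 48.6331 + 9*-18.1438 = -114.6611


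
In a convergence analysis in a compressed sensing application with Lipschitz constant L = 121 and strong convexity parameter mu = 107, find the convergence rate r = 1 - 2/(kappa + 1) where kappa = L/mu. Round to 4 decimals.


Step 1: Compute the condition number.
kappa = L/mu = 121/107 = 1.1308
Step 2: Compute the convergence rate.
r = 1 - 2/(kappa + 1) = 1 - 2*mu/(L + mu) = (L - mu)/(L + mu) = 14/228 = 0.0614


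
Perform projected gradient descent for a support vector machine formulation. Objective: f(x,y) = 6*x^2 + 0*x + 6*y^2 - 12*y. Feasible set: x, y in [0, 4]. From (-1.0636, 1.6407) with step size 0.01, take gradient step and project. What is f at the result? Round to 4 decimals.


Step 1: Compute gradient at (-1.0636, 1.6407).
grad_x = 2*6*-1.0636 + 0 = -12.7632
grad_y = 2*6*1.6407 - 12 = 7.6884
Step 2: Gradient step.
x_raw = -1.0636 - 0.01*-12.7632 = -0.936
y_raw = 1.6407 - 0.01*7.6884 = 1.5638
Step 3: Project onto [0, 4].
x_proj = clip(-0.936) = 0.0
y_proj = clip(1.5638) = 1.5638
Step 4: Evaluate f.
f(0.0, 1.5638) = -4.0927


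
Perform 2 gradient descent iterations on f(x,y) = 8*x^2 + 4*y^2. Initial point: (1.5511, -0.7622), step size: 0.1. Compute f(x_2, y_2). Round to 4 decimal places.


Gradient descent on f(x,y) = 8*x^2 + 4*y^2.
Starting point: (1.5511, -0.7622), alpha = 0.1
Step 1: grad_x = 2*8*1.5511 = 24.8176, grad_y = 2*4*-0.7622 = -6.0976
  x_1 = 1.5511 - 0.1*24.8176 = -0.9307
  y_1 = -0.7622 - 0.1*-6.0976 = -0.1524
Step 2: grad_x = 2*8*-0.9307 = -14.8906, grad_y = 2*4*-0.1524 = -1.2195
  x_2 = -0.9307 - 0.1*-14.8906 = 0.5584
  y_2 = -0.1524 - 0.1*-1.2195 = -0.0305
f(0.5584, -0.0305) = 8*0.5584^2 + 4*(-0.0305)^2 = 2.4982


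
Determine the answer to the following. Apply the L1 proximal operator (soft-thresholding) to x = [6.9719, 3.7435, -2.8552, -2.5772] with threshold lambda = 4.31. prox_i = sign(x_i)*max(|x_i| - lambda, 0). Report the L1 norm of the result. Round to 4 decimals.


Soft-thresholding with lambda = 4.31:
prox(6.9719) = sign(6.9719)*max(|6.9719| - 4.31, 0) = 2.6619
prox(3.7435) = sign(3.7435)*max(|3.7435| - 4.31, 0) = 0.0
prox(-2.8552) = sign(-2.8552)*max(|-2.8552| - 4.31, 0) = 0.0
prox(-2.5772) = sign(-2.5772)*max(|-2.5772| - 4.31, 0) = 0.0
prox(x) = [2.6619, 0.0, 0.0, 0.0]
||prox(x)||_1 = 2.6619 + 0.0 + 0.0 + 0.0 = 2.6619


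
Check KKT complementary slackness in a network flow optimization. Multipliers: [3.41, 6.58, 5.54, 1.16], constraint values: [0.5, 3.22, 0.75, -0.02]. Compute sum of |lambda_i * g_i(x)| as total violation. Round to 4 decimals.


KKT complementary slackness check:
lambda_1 * g_1 = 3.41 * 0.5 = 1.705
lambda_2 * g_2 = 6.58 * 3.22 = 21.1876
lambda_3 * g_3 = 5.54 * 0.75 = 4.155
lambda_4 * g_4 = 1.16 * -0.02 = -0.0232
Total violation = 1.705 + 21.1876 + 4.155 + 0.0232 = 27.0708


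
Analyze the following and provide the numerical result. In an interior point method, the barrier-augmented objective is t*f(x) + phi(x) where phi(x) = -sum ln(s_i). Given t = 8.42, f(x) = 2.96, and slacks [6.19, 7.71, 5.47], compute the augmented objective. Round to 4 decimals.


Step 1: Compute log-barrier.
ln values: [1.8229, 2.0425, 1.6993]
phi = -(1.8229 + 2.0425 + 1.6993) = -5.5647
Step 2: Compute augmented objective.
t*f(x) = 8.42*2.96 = 24.9232
Total = 24.9232 - 5.5647 = 19.3585


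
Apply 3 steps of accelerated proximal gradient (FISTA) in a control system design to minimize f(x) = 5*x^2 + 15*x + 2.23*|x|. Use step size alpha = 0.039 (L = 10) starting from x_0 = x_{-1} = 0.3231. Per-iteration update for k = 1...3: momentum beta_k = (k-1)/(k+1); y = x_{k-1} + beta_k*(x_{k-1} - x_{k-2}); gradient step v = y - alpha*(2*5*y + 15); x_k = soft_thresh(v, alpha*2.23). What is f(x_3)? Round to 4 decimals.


FISTA on f(x) = 5*x^2 + 15*x + 2.23*|x|
L = 10, alpha = 0.039
Iteration 1: beta = 0.0, y = 0.3231 + 0.0*(0.3231 - 0.3231) = 0.3231
  grad(y) = 18.231, v = y - alpha*grad = -0.3879
  prox(v) = soft_thresh(-0.3879, 0.087) = -0.3009
Iteration 2: beta = 0.3333, y = -0.3009 + 0.3333*(-0.3009 - 0.3231) = -0.509
  grad(y) = 9.9105, v = y - alpha*grad = -0.8955
  prox(v) = soft_thresh(-0.8955, 0.087) = -0.8085
Iteration 3: beta = 0.5, y = -0.8085 + 0.5*(-0.8085 + 0.3009) = -1.0623
  grad(y) = 4.3773, v = y - alpha*grad = -1.233
  prox(v) = soft_thresh(-1.233, 0.087) = -1.146
f(x_3) = 5*(-1.146)^2 + 15*(-1.146) + 2.23*|-1.146| = -8.0679


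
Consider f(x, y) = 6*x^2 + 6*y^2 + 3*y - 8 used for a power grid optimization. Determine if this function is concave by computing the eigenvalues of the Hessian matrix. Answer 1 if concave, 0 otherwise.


The Hessian of f(x,y) = 6*x^2 + 6*y^2 + 3*y - 8 is:
H = [[12, 0], [0, 12]]
Trace = 12 + 12 = 24
Determinant = 12*12 - (0)^2 = 144
Discriminant = (24)^2 - 4*144 = 0.0
Eigenvalues: lambda_1 = 12.0, lambda_2 = 12.0
The function is not concave.

0


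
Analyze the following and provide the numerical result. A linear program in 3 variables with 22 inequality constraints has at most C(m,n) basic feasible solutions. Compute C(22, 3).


Each vertex corresponds to some choice of n active constraints out of m, so the number of vertices is at most C(m, n) = m! / (n!(m-n)!).
m = 22, n = 3
Numerator: 22 * 21 * 20
Denominator: 3! = 6
C(22, 3) = 1540


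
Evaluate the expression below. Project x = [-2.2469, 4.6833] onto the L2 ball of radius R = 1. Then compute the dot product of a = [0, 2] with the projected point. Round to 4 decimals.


Step 1: Compute ||x|| (intermediates to 6 decimals).
||x|| = sqrt((-2.2469)^2 + 4.6833^2) = 5.194406
Step 2: Project.
Since ||x|| > R, scale = R/||x|| = 1/5.194406 = 0.192515, proj(x) = scale * x
proj(x) = [-0.432562, 0.901605]
Step 3: Dot product.
a^T * proj(x) = 0*(-0.432562) + 2*0.901605 = 1.8032


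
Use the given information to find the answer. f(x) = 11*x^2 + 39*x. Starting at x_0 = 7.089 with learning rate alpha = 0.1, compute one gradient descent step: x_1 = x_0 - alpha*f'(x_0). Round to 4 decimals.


We compute the gradient at x_0 and apply the update.
f'(x) = 22*x + 39
f'(7.089) = 22*7.089 + 39 = 194.958
x_1 = 7.089 - 0.1*194.958 = -12.4068


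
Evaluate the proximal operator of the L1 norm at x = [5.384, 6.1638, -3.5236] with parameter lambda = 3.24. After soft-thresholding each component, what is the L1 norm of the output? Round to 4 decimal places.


Soft-thresholding with lambda = 3.24:
prox(5.384) = sign(5.384)*max(|5.384| - 3.24, 0) = 2.144
prox(6.1638) = sign(6.1638)*max(|6.1638| - 3.24, 0) = 2.9238
prox(-3.5236) = sign(-3.5236)*max(|-3.5236| - 3.24, 0) = -0.2836
prox(x) = [2.144, 2.9238, -0.2836]
||prox(x)||_1 = 2.144 + 2.9238 + 0.2836 = 5.3514


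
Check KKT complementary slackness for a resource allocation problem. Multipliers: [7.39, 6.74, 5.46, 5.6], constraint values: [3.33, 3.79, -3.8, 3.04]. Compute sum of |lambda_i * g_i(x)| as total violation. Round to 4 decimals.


KKT complementary slackness check:
lambda_1 * g_1 = 7.39 * 3.33 = 24.6087
lambda_2 * g_2 = 6.74 * 3.79 = 25.5446
lambda_3 * g_3 = 5.46 * -3.8 = -20.748
lambda_4 * g_4 = 5.6 * 3.04 = 17.024
Total violation = 24.6087 + 25.5446 + 20.748 + 17.024 = 87.9253


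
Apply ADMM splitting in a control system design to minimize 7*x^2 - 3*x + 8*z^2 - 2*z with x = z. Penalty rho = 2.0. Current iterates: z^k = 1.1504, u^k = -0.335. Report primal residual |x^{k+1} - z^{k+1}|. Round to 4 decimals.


ADMM iteration with rho = 2.0, z^k = 1.1504, u^k = -0.335
Step 1: x-update.
Minimize 7*x^2 - 3*x + (2.0/2)*(x - 1.1504 - 0.335)^2
FOC: (2*7 + 2.0)*x = 3 + 2.0*(1.1504 + 0.335)
x^{k+1} = 0.3732
Step 2: z-update.
Minimize 8*z^2 - 2*z + (2.0/2)*(0.3732 - z - 0.335)^2
FOC: (2*8 + 2.0)*z = 2 + 2.0*(0.3732 - 0.335)
z^{k+1} = 0.1154
Step 3: u-update.
u^{k+1} = -0.335 + 0.3732 - 0.1154 = -0.0772
Step 4: Primal residual = |0.3732 - 0.1154| = 0.2578


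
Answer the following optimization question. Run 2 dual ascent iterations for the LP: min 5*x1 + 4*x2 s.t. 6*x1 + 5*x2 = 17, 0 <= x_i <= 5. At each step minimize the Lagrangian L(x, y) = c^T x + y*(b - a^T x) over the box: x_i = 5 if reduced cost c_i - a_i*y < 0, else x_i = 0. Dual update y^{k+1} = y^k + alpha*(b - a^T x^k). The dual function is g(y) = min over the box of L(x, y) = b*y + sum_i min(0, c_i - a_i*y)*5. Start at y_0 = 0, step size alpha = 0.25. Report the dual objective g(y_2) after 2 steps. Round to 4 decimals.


Dual ascent for LP: min 5*x1 + 4*x2, 6*x1 + 5*x2 = 17, 0 <= x_i <= 5
Step 1: y^k = 0.0, reduced costs: (5.0, 4.0)
  x^k = (0.0, 0.0), subgradient = b - a^T x = 17.0
  y^{k+1} = 0.0 + 0.25*17.0 = 4.25
Step 2: y^k = 4.25, reduced costs: (-20.5, -17.25)
  x^k = (5.0, 5.0), subgradient = b - a^T x = -38.0
  y^{k+1} = 4.25 + 0.25*-38.0 = -5.25
Dual objective at y_2 = -5.25: reduced costs (36.5, 30.25), box minimizer x = (0.0, 0.0)
g(y_2) = b*y + (c1 - a1*y)*x1 + (c2 - a2*y)*x2 = 17*(-5.25) + 36.5*0.0 + 30.25*0.0 = -89.25 + 0.0 + 0.0 = -89.25


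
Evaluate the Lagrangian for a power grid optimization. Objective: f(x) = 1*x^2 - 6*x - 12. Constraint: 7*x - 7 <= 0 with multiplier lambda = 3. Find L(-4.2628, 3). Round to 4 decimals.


Step 1: Evaluate f(x).
f(-4.2628) = 1*(-4.2628)^2 - 6*(-4.2628) - 12 = 31.7483
Step 2: Evaluate g(x).
g(-4.2628) = 7*-4.2628 - 7 = -36.8396
Step 3: Compute Lagrangian.
L = 31.7483 + 3*-36.8396 = -78.7705


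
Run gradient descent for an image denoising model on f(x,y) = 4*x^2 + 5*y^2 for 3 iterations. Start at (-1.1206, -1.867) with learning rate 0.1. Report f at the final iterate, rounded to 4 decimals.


Gradient descent on f(x,y) = 4*x^2 + 5*y^2.
Starting point: (-1.1206, -1.867), alpha = 0.1
Step 1: grad_x = 2*4*-1.1206 = -8.9648, grad_y = 2*5*-1.867 = -18.67
  x_1 = -1.1206 - 0.1*-8.9648 = -0.2241
  y_1 = -1.867 - 0.1*-18.67 = 0.0
Step 2: grad_x = 2*4*-0.2241 = -1.793, grad_y = 2*5*0.0 = 0.0
  x_2 = -0.2241 - 0.1*-1.793 = -0.0448
  y_2 = 0.0 - 0.1*0.0 = 0.0
Step 3: grad_x = 2*4*-0.0448 = -0.3586, grad_y = 2*5*0.0 = 0.0
  x_3 = -0.0448 - 0.1*-0.3586 = -0.009
  y_3 = 0.0 - 0.1*0.0 = 0.0
f(-0.009, 0.0) = 4*(-0.009)^2 + 5*0.0^2 = 0.0003


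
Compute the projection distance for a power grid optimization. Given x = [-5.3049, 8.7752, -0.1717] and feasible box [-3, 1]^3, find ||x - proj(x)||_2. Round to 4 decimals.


Project each component onto [-3, 1].
clip(-5.3049) = -3.0, clip(8.7752) = 1.0, clip(-0.1717) = -0.1717
Projection = [-3.0, 1.0, -0.1717]
Squared diffs: [5.3126, 60.4537, 0.0]
Distance = sqrt(65.7663) = 8.1096


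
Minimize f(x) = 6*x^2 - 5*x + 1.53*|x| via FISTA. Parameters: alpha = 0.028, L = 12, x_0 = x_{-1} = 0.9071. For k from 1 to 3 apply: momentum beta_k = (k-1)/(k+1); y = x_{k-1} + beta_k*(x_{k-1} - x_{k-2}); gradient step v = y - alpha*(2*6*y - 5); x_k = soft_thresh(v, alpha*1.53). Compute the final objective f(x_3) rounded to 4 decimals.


FISTA on f(x) = 6*x^2 - 5*x + 1.53*|x|
L = 12, alpha = 0.028
Iteration 1: beta = 0.0, y = 0.9071 + 0.0*(0.9071 - 0.9071) = 0.9071
  grad(y) = 5.8852, v = y - alpha*grad = 0.7423
  prox(v) = soft_thresh(0.7423, 0.0428) = 0.6995
Iteration 2: beta = 0.3333, y = 0.6995 + 0.3333*(0.6995 - 0.9071) = 0.6303
  grad(y) = 2.5632, v = y - alpha*grad = 0.5585
  prox(v) = soft_thresh(0.5585, 0.0428) = 0.5157
Iteration 3: beta = 0.5, y = 0.5157 + 0.5*(0.5157 - 0.6995) = 0.4237
  grad(y) = 0.085, v = y - alpha*grad = 0.4214
  prox(v) = soft_thresh(0.4214, 0.0428) = 0.3785
f(x_3) = 6*0.3785^2 - 5*0.3785 + 1.53*|0.3785| = -0.4538


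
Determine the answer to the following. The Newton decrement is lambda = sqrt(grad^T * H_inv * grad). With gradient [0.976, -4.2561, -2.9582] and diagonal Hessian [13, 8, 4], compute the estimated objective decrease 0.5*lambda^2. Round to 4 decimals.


Step 1: H is diagonal, so H^(-1) * g = [0.0751, -0.532, -0.7396].
Step 2: g^T H^(-1) g = sum_i g_i^2 / H_ii
  = (0.976)^2/13 + (-4.2561)^2/8 + (-2.9582)^2/4
  = 0.0733 + 2.2643 + 2.1877 = 4.5253
Step 3: Objective decrease = 0.5 * g^T H^(-1) g = 2.2627


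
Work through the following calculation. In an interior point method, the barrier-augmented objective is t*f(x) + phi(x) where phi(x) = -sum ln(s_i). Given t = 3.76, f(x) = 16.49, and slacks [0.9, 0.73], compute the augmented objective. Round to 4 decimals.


Step 1: Compute log-barrier.
ln values: [-0.1054, -0.3147]
phi = -(-0.1054 - 0.3147) = 0.4201
Step 2: Compute augmented objective.
t*f(x) = 3.76*16.49 = 62.0024
Total = 62.0024 + 0.4201 = 62.4225


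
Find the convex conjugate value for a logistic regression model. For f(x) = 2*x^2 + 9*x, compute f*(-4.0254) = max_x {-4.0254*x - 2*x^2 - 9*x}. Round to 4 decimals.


f*(y) = sup_x {y*x - a*x^2 - b*x} = sup_x {(y-b)*x - a*x^2}
FOC: (y - b) - 2a*x = 0 => x* = (y - b)/(2a)
x* = (-4.0254 - 9)/(2*2) = -3.2564
f*(-4.0254) = (y-b)^2/(4a) = (-4.0254 - 9)^2/(4*2)
= 169.661/8 = 21.2076


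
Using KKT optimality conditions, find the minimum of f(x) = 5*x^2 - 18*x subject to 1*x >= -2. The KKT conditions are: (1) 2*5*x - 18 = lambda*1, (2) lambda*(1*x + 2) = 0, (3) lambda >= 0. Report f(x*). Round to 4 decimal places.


Step 1: Try lambda = 0 (constraint inactive).
Stationarity: 2*5*x - 18 = 0
x* = 18/(2*5) = 1.8
Check constraint: 1*1.8 = 1.8 >= -2 -- satisfied.
Step 2: Compute optimal value.
f(x*) = 5*1.8^2 - 18*1.8 = -16.2


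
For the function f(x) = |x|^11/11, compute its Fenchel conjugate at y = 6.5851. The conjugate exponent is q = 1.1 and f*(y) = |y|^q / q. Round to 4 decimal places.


The conjugate exponent q satisfies 1/p + 1/q = 1.
p = 11, so q = 11/(11 - 1) = 1.1
|y|^q = 6.5851^1.1 = 7.9509
f*(6.5851) = 7.9509 / 1.1 = 7.2281


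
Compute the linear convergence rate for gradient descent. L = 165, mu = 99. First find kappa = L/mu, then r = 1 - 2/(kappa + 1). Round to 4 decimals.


Step 1: Compute the condition number.
kappa = L/mu = 165/99 = 1.6667
Step 2: Compute the convergence rate.
r = 1 - 2/(kappa + 1) = 1 - 2*mu/(L + mu) = (L - mu)/(L + mu) = 66/264 = 0.25


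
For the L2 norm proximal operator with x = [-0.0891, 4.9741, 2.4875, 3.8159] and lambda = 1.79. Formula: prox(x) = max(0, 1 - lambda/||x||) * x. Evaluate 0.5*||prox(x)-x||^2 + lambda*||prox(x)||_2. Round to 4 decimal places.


Step 1: Compute ||x||.
||x|| = 6.7452
Step 2: Compute scaling factor.
scale = max(0, 1 - 1.79/6.7452) = 0.7346
Step 3: prox(x) = [-0.0655, 3.6541, 1.8274, 2.8033]
||prox(x)|| = 4.9552
Step 4: Proximal objective.
0.5*||prox-x||^2 = 1.6021
lambda*||prox|| = 8.8698
Total = 10.4719


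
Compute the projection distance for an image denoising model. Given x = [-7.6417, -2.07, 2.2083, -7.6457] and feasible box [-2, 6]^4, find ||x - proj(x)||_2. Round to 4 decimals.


Project each component onto [-2, 6].
clip(-7.6417) = -2.0, clip(-2.07) = -2.0, clip(2.2083) = 2.2083, clip(-7.6457) = -2.0
Projection = [-2.0, -2.0, 2.2083, -2.0]
Squared diffs: [31.8288, 0.0049, 0.0, 31.8739]
Distance = sqrt(63.7076) = 7.9817


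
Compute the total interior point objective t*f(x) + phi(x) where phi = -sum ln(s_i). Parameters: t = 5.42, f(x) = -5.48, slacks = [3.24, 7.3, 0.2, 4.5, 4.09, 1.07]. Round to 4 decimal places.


Step 1: Compute log-barrier.
ln values: [1.1756, 1.9879, -1.6094, 1.5041, 1.4085, 0.0677]
phi = -(1.1756 + 1.9879 - 1.6094 + 1.5041 + 1.4085 + 0.0677) = -4.5343
Step 2: Compute augmented objective.
t*f(x) = 5.42*-5.48 = -29.7016
Total = -29.7016 - 4.5343 = -34.2359


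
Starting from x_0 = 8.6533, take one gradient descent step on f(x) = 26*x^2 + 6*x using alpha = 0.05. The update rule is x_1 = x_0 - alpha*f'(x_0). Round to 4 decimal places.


We compute the gradient at x_0 and apply the update.
f'(x) = 52*x + 6
f'(8.6533) = 52*8.6533 + 6 = 455.9716
x_1 = 8.6533 - 0.05*455.9716 = -14.1453


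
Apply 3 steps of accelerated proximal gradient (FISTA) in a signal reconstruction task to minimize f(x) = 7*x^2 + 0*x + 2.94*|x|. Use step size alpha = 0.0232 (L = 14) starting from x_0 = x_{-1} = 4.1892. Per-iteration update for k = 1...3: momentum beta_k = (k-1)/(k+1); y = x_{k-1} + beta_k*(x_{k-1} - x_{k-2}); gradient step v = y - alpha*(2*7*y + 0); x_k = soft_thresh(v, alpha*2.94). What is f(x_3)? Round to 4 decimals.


FISTA on f(x) = 7*x^2 + 0*x + 2.94*|x|
L = 14, alpha = 0.0232
Iteration 1: beta = 0.0, y = 4.1892 + 0.0*(4.1892 - 4.1892) = 4.1892
  grad(y) = 58.6488, v = y - alpha*grad = 2.8285
  prox(v) = soft_thresh(2.8285, 0.0682) = 2.7603
Iteration 2: beta = 0.3333, y = 2.7603 + 0.3333*(2.7603 - 4.1892) = 2.2841
  grad(y) = 31.9767, v = y - alpha*grad = 1.5422
  prox(v) = soft_thresh(1.5422, 0.0682) = 1.474
Iteration 3: beta = 0.5, y = 1.474 + 0.5*(1.474 - 2.7603) = 0.8308
  grad(y) = 11.6313, v = y - alpha*grad = 0.561
  prox(v) = soft_thresh(0.561, 0.0682) = 0.4928
f(x_3) = 7*0.4928^2 + 0*0.4928 + 2.94*|0.4928| = 3.1483


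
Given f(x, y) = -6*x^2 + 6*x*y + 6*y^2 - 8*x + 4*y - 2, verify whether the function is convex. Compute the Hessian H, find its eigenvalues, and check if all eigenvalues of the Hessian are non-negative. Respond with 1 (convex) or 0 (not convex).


The Hessian of f(x,y) = -6*x^2 + 6*x*y + 6*y^2 - 8*x + 4*y - 2 is:
H = [[-12, 6], [6, 12]]
Trace = -12 + 12 = 0
Determinant = -12*12 - (6)^2 = -180
Discriminant = (0)^2 - 4*-180 = 720.0
Eigenvalues: lambda_1 = -13.4164, lambda_2 = 13.4164
The function is not convex.

0


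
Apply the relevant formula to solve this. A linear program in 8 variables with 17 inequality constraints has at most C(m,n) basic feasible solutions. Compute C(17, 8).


Each vertex corresponds to some choice of n active constraints out of m, so the number of vertices is at most C(m, n) = m! / (n!(m-n)!).
m = 17, n = 8
Numerator: 17 * 16 * 15 * 14 * 13 * 12 * 11 * 10
Denominator: 8! = 40320
C(17, 8) = 24310


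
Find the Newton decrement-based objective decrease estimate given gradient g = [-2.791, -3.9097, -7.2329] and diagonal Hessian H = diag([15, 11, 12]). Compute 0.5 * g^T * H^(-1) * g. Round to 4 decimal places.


Step 1: H is diagonal, so H^(-1) * g = [-0.1861, -0.3554, -0.6027].
Step 2: g^T H^(-1) g = sum_i g_i^2 / H_ii
  = (-2.791)^2/15 + (-3.9097)^2/11 + (-7.2329)^2/12
  = 0.5193 + 1.3896 + 4.3596 = 6.2685
Step 3: Objective decrease = 0.5 * g^T H^(-1) g = 3.1342


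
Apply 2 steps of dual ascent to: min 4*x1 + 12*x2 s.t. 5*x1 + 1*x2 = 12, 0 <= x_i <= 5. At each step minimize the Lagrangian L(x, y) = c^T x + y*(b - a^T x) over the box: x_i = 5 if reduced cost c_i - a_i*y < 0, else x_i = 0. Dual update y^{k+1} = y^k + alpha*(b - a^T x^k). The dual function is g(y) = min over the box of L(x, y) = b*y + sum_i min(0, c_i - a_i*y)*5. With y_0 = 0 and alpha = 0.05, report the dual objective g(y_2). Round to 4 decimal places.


Dual ascent for LP: min 4*x1 + 12*x2, 5*x1 + 1*x2 = 12, 0 <= x_i <= 5
Step 1: y^k = 0.0, reduced costs: (4.0, 12.0)
  x^k = (0.0, 0.0), subgradient = b - a^T x = 12.0
  y^{k+1} = 0.0 + 0.05*12.0 = 0.6
Step 2: y^k = 0.6, reduced costs: (1.0, 11.4)
  x^k = (0.0, 0.0), subgradient = b - a^T x = 12.0
  y^{k+1} = 0.6 + 0.05*12.0 = 1.2
Dual objective at y_2 = 1.2: reduced costs (-2.0, 10.8), box minimizer x = (5.0, 0.0)
g(y_2) = b*y + (c1 - a1*y)*x1 + (c2 - a2*y)*x2 = 12*1.2 + (-2.0)*5.0 + 10.8*0.0 = 14.4 - 10.0 + 0.0 = 4.4


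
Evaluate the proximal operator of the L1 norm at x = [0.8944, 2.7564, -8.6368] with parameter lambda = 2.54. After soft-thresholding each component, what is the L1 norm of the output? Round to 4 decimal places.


Soft-thresholding with lambda = 2.54:
prox(0.8944) = sign(0.8944)*max(|0.8944| - 2.54, 0) = 0.0
prox(2.7564) = sign(2.7564)*max(|2.7564| - 2.54, 0) = 0.2164
prox(-8.6368) = sign(-8.6368)*max(|-8.6368| - 2.54, 0) = -6.0968
prox(x) = [0.0, 0.2164, -6.0968]
||prox(x)||_1 = 0.0 + 0.2164 + 6.0968 = 6.3132


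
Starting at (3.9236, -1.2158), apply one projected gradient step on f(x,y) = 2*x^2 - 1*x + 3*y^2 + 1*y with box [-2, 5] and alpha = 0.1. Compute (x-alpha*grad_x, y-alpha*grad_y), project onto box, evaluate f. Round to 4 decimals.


Step 1: Compute gradient at (3.9236, -1.2158).
grad_x = 2*2*3.9236 - 1 = 14.6944
grad_y = 2*3*-1.2158 + 1 = -6.2948
Step 2: Gradient step.
x_raw = 3.9236 - 0.1*14.6944 = 2.4542
y_raw = -1.2158 - 0.1*-6.2948 = -0.5863
Step 3: Project onto [-2, 5].
x_proj = clip(2.4542) = 2.4542
y_proj = clip(-0.5863) = -0.5863
Step 4: Evaluate f.
f(2.4542, -0.5863) = 10.0366


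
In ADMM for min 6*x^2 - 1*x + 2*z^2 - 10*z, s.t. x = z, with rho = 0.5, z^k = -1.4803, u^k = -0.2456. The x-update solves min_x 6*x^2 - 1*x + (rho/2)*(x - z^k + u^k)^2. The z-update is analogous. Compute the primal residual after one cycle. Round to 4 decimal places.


ADMM iteration with rho = 0.5, z^k = -1.4803, u^k = -0.2456
Step 1: x-update.
Minimize 6*x^2 - 1*x + (0.5/2)*(x + 1.4803 - 0.2456)^2
FOC: (2*6 + 0.5)*x = 1 + 0.5*(-1.4803 + 0.2456)
x^{k+1} = 0.0306
Step 2: z-update.
Minimize 2*z^2 - 10*z + (0.5/2)*(0.0306 - z - 0.2456)^2
FOC: (2*2 + 0.5)*z = 10 + 0.5*(0.0306 - 0.2456)
z^{k+1} = 2.1983
Step 3: u-update.
u^{k+1} = -0.2456 + 0.0306 - 2.1983 = -2.4133
Step 4: Primal residual = |0.0306 - 2.1983| = 2.1677


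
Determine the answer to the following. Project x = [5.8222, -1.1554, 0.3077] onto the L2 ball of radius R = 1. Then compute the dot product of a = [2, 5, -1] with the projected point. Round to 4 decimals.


Step 1: Compute ||x|| (intermediates to 6 decimals).
||x|| = sqrt(5.8222^2 + (-1.1554)^2 + 0.3077^2) = 5.943706
Step 2: Project.
Since ||x|| > R, scale = R/||x|| = 1/5.943706 = 0.168245, proj(x) = scale * x
proj(x) = [0.979556, -0.19439, 0.051769]
Step 3: Dot product.
a^T * proj(x) = 2*0.979556 + 5*(-0.19439) - 1*0.051769 = 0.9354


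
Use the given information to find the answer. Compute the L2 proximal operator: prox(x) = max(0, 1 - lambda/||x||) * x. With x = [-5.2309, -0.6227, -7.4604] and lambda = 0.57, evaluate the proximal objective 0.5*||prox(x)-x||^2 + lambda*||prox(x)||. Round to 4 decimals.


Step 1: Compute ||x||.
||x|| = 9.1328
Step 2: Compute scaling factor.
scale = max(0, 1 - 0.57/9.1328) = 0.9376
Step 3: prox(x) = [-4.9044, -0.5838, -6.9948]
||prox(x)|| = 8.5628
Step 4: Proximal objective.
0.5*||prox-x||^2 = 0.1625
lambda*||prox|| = 4.8808
Total = 5.0432


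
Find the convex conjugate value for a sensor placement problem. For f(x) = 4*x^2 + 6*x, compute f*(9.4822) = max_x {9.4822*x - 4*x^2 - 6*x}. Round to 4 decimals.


f*(y) = sup_x {y*x - a*x^2 - b*x} = sup_x {(y-b)*x - a*x^2}
FOC: (y - b) - 2a*x = 0 => x* = (y - b)/(2a)
x* = (9.4822 - 6)/(2*4) = 0.4353
f*(9.4822) = (y-b)^2/(4a) = (9.4822 - 6)^2/(4*4)
= 12.1257/16 = 0.7579


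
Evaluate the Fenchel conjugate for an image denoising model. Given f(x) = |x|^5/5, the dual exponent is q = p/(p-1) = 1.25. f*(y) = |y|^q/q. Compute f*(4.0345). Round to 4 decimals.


The conjugate exponent q satisfies 1/p + 1/q = 1.
p = 5, so q = 5/(5 - 1) = 1.25
|y|^q = 4.0345^1.25 = 5.7179
f*(4.0345) = 5.7179 / 1.25 = 4.5743


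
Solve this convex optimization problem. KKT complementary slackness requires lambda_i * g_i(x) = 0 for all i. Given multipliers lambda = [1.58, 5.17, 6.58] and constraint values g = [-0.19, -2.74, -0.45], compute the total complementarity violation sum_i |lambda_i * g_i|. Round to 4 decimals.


KKT complementary slackness check:
lambda_1 * g_1 = 1.58 * -0.19 = -0.3002
lambda_2 * g_2 = 5.17 * -2.74 = -14.1658
lambda_3 * g_3 = 6.58 * -0.45 = -2.961
Total violation = 0.3002 + 14.1658 + 2.961 = 17.427


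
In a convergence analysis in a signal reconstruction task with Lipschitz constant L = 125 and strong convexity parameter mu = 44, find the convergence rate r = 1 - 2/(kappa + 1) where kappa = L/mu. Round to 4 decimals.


Step 1: Compute the condition number.
kappa = L/mu = 125/44 = 2.8409
Step 2: Compute the convergence rate.
r = 1 - 2/(kappa + 1) = 1 - 2*mu/(L + mu) = (L - mu)/(L + mu) = 81/169 = 0.4793


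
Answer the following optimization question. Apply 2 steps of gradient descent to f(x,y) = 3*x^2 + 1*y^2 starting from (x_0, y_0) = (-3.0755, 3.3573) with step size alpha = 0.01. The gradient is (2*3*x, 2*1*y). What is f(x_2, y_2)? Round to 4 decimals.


Gradient descent on f(x,y) = 3*x^2 + 1*y^2.
Starting point: (-3.0755, 3.3573), alpha = 0.01
Step 1: grad_x = 2*3*-3.0755 = -18.453, grad_y = 2*1*3.3573 = 6.7146
  x_1 = -3.0755 - 0.01*-18.453 = -2.891
  y_1 = 3.3573 - 0.01*6.7146 = 3.2902
Step 2: grad_x = 2*3*-2.891 = -17.3458, grad_y = 2*1*3.2902 = 6.5803
  x_2 = -2.891 - 0.01*-17.3458 = -2.7175
  y_2 = 3.2902 - 0.01*6.5803 = 3.2244
f(-2.7175, 3.2244) = 3*(-2.7175)^2 + 1*3.2244^2 = 32.5511


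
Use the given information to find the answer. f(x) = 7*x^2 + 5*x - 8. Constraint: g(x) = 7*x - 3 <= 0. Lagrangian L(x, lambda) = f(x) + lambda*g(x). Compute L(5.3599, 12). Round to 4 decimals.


Step 1: Evaluate f(x).
f(5.3599) = 7*5.3599^2 + 5*5.3599 - 8 = 219.8992
Step 2: Evaluate g(x).
g(5.3599) = 7*5.3599 - 3 = 34.5193
Step 3: Compute Lagrangian.
L = 219.8992 + 12*34.5193 = 634.1308


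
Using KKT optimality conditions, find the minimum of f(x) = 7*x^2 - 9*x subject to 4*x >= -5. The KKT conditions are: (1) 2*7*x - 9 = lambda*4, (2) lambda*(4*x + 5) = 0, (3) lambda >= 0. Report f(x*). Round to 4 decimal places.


Step 1: Try lambda = 0 (constraint inactive).
Stationarity: 2*7*x - 9 = 0
x* = 9/(2*7) = 9/14 = 0.6429 (rounded; the exact value 9/14 is used below)
Check constraint: 4*0.6429 = 2.5716 >= -5 -- satisfied.
Step 2: Compute optimal value.
f(x*) = 7*(9/14)^2 - 9*(9/14) = -2.8929


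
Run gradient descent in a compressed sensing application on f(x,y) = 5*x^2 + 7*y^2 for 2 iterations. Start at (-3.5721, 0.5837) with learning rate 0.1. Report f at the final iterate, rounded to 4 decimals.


Gradient descent on f(x,y) = 5*x^2 + 7*y^2.
Starting point: (-3.5721, 0.5837), alpha = 0.1
Step 1: grad_x = 2*5*-3.5721 = -35.721, grad_y = 2*7*0.5837 = 8.1718
  x_1 = -3.5721 - 0.1*-35.721 = 0.0
  y_1 = 0.5837 - 0.1*8.1718 = -0.2335
Step 2: grad_x = 2*5*0.0 = 0.0, grad_y = 2*7*-0.2335 = -3.2687
  x_2 = 0.0 - 0.1*0.0 = 0.0
  y_2 = -0.2335 - 0.1*-3.2687 = 0.0934
f(0.0, 0.0934) = 5*0.0^2 + 7*0.0934^2 = 0.0611


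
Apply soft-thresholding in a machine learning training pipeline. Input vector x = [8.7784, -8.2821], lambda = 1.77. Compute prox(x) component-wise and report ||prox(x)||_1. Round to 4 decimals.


Soft-thresholding with lambda = 1.77:
prox(8.7784) = sign(8.7784)*max(|8.7784| - 1.77, 0) = 7.0084
prox(-8.2821) = sign(-8.2821)*max(|-8.2821| - 1.77, 0) = -6.5121
prox(x) = [7.0084, -6.5121]
||prox(x)||_1 = 7.0084 + 6.5121 = 13.5205


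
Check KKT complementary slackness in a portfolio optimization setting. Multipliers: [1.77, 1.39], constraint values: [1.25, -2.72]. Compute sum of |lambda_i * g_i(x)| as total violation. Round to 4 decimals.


KKT complementary slackness check:
lambda_1 * g_1 = 1.77 * 1.25 = 2.2125
lambda_2 * g_2 = 1.39 * -2.72 = -3.7808
Total violation = 2.2125 + 3.7808 = 5.9933


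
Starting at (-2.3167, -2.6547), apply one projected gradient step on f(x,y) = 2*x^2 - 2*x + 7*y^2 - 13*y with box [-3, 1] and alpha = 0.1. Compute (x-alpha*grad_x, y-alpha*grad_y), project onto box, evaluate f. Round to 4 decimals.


Step 1: Compute gradient at (-2.3167, -2.6547).
grad_x = 2*2*-2.3167 - 2 = -11.2668
grad_y = 2*7*-2.6547 - 13 = -50.1658
Step 2: Gradient step.
x_raw = -2.3167 - 0.1*-11.2668 = -1.19
y_raw = -2.6547 - 0.1*-50.1658 = 2.3619
Step 3: Project onto [-3, 1].
x_proj = clip(-1.19) = -1.19
y_proj = clip(2.3619) = 1.0
Step 4: Evaluate f.
f(-1.19, 1.0) = -0.7877


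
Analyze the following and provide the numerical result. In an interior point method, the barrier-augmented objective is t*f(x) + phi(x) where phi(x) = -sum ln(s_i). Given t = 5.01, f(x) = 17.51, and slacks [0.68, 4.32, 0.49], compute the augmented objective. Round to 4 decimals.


Step 1: Compute log-barrier.
ln values: [-0.3857, 1.4633, -0.7133]
phi = -(-0.3857 + 1.4633 - 0.7133) = -0.3642
Step 2: Compute augmented objective.
t*f(x) = 5.01*17.51 = 87.7251
Total = 87.7251 - 0.3642 = 87.3609


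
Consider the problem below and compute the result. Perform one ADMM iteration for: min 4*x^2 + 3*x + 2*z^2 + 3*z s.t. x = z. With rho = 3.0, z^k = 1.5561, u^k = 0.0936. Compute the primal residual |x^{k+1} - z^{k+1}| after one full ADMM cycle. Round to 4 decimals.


ADMM iteration with rho = 3.0, z^k = 1.5561, u^k = 0.0936
Step 1: x-update.
Minimize 4*x^2 + 3*x + (3.0/2)*(x - 1.5561 + 0.0936)^2
FOC: (2*4 + 3.0)*x = -3 + 3.0*(1.5561 - 0.0936)
x^{k+1} = 0.1261
Step 2: z-update.
Minimize 2*z^2 + 3*z + (3.0/2)*(0.1261 - z + 0.0936)^2
FOC: (2*2 + 3.0)*z = -3 + 3.0*(0.1261 + 0.0936)
z^{k+1} = -0.3344
Step 3: u-update.
u^{k+1} = 0.0936 + 0.1261 + 0.3344 = 0.5541
Step 4: Primal residual = |0.1261 + 0.3344| = 0.4605


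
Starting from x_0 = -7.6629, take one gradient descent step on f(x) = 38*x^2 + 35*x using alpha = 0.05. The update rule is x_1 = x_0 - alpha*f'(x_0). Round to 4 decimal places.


We compute the gradient at x_0 and apply the update.
f'(x) = 76*x + 35
f'(-7.6629) = 76*-7.6629 + 35 = -547.3804
x_1 = -7.6629 - 0.05*-547.3804 = 19.7061


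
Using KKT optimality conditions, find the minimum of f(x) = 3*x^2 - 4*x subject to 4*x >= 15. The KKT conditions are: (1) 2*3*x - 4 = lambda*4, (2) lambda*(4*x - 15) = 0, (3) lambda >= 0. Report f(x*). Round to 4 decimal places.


Step 1: Try lambda = 0 (constraint inactive).
x_unc = 4/(2*3) = 0.6667
Check: 4*0.6667 = 2.6668 < 15 -- violated!
Step 2: Constraint must be active: 4*x = 15
x* = 15/4 = 3.75
lambda = (2*3*3.75 - 4)/4 = 4.625
Step 3: Compute optimal value.
f(x*) = 3*3.75^2 - 4*3.75 = 27.1875


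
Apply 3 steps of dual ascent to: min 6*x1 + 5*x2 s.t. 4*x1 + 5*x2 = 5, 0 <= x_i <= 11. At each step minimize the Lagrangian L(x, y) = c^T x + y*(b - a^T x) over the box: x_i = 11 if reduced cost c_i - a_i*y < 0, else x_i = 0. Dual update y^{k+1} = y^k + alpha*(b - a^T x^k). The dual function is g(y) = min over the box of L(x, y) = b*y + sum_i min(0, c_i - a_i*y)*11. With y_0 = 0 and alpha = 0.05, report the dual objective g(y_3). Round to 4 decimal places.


Dual ascent for LP: min 6*x1 + 5*x2, 4*x1 + 5*x2 = 5, 0 <= x_i <= 11
Step 1: y^k = 0.0, reduced costs: (6.0, 5.0)
  x^k = (0.0, 0.0), subgradient = b - a^T x = 5.0
  y^{k+1} = 0.0 + 0.05*5.0 = 0.25
Step 2: y^k = 0.25, reduced costs: (5.0, 3.75)
  x^k = (0.0, 0.0), subgradient = b - a^T x = 5.0
  y^{k+1} = 0.25 + 0.05*5.0 = 0.5
Step 3: y^k = 0.5, reduced costs: (4.0, 2.5)
  x^k = (0.0, 0.0), subgradient = b - a^T x = 5.0
  y^{k+1} = 0.5 + 0.05*5.0 = 0.75
Dual objective at y_3 = 0.75: reduced costs (3.0, 1.25), box minimizer x = (0.0, 0.0)
g(y_3) = b*y + (c1 - a1*y)*x1 + (c2 - a2*y)*x2 = 5*0.75 + 3.0*0.0 + 1.25*0.0 = 3.75 + 0.0 + 0.0 = 3.75


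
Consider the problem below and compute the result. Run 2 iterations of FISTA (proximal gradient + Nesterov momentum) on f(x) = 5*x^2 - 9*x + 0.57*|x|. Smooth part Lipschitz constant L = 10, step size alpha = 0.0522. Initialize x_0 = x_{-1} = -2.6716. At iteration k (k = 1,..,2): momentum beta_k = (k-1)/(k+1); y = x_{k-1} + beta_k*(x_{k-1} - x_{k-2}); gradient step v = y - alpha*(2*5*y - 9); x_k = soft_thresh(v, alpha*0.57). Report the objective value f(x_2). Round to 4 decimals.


FISTA on f(x) = 5*x^2 - 9*x + 0.57*|x|
L = 10, alpha = 0.0522
Iteration 1: beta = 0.0, y = -2.6716 + 0.0*(-2.6716 + 2.6716) = -2.6716
  grad(y) = -35.716, v = y - alpha*grad = -0.8072
  prox(v) = soft_thresh(-0.8072, 0.0298) = -0.7775
Iteration 2: beta = 0.3333, y = -0.7775 + 0.3333*(-0.7775 + 2.6716) = -0.1461
  grad(y) = -10.4609, v = y - alpha*grad = 0.4
  prox(v) = soft_thresh(0.4, 0.0298) = 0.3702
f(x_2) = 5*0.3702^2 - 9*0.3702 + 0.57*|0.3702| = -2.4356


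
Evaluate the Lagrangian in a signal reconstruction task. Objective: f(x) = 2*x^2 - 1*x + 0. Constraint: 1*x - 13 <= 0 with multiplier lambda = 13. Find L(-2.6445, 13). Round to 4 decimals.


Step 1: Evaluate f(x).
f(-2.6445) = 2*(-2.6445)^2 - 1*(-2.6445) + 0 = 16.6313
Step 2: Evaluate g(x).
g(-2.6445) = 1*-2.6445 - 13 = -15.6445
Step 3: Compute Lagrangian.
L = 16.6313 + 13*-15.6445 = -186.7472


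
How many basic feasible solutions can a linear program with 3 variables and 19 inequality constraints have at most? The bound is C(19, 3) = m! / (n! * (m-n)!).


Each vertex corresponds to some choice of n active constraints out of m, so the number of vertices is at most C(m, n) = m! / (n!(m-n)!).
m = 19, n = 3
Numerator: 19 * 18 * 17
Denominator: 3! = 6
C(19, 3) = 969


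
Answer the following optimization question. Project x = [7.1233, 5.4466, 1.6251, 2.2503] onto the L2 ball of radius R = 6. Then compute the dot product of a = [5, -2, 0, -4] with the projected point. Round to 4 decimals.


Step 1: Compute ||x|| (intermediates to 6 decimals).
||x|| = sqrt(7.1233^2 + 5.4466^2 + 1.6251^2 + 2.2503^2) = 9.386781
Step 2: Project.
Since ||x|| > R, scale = R/||x|| = 6/9.386781 = 0.639197, proj(x) = scale * x
proj(x) = [4.553192, 3.48145, 1.038759, 1.438385]
Step 3: Dot product.
a^T * proj(x) = 5*4.553192 - 2*3.48145 + 0*1.038759 - 4*1.438385 = 10.0495


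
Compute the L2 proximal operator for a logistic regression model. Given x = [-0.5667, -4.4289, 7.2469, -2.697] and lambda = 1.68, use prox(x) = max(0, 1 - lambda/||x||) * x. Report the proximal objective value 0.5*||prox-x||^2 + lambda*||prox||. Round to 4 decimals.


Step 1: Compute ||x||.
||x|| = 8.929
Step 2: Compute scaling factor.
scale = max(0, 1 - 1.68/8.929) = 0.8118
Step 3: prox(x) = [-0.4601, -3.5956, 5.8834, -2.1896]
||prox(x)|| = 7.249
Step 4: Proximal objective.
0.5*||prox-x||^2 = 1.4112
lambda*||prox|| = 12.1783
Total = 13.5896


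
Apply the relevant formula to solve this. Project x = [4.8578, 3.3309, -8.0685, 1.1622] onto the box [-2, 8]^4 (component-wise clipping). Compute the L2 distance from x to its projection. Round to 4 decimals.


Project each component onto [-2, 8].
clip(4.8578) = 4.8578, clip(3.3309) = 3.3309, clip(-8.0685) = -2.0, clip(1.1622) = 1.1622
Projection = [4.8578, 3.3309, -2.0, 1.1622]
Squared diffs: [0.0, 0.0, 36.8267, 0.0]
Distance = sqrt(36.8267) = 6.0685
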